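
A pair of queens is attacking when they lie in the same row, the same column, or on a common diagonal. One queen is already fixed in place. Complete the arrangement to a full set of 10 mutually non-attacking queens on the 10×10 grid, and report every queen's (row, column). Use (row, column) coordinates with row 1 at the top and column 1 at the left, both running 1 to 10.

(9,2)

(1,3) (2,10) (3,7) (4,5) (5,1) (6,9) (7,6) (8,8) (9,2) (10,4)

Row 1: attacked by (9,2)→{2,10}. Safe: 1, 3, 4, 5, 6, 7, 8, 9. Place at column 3.
Row 2: attacked by (1,3)→{2,3,4}; (9,2)→{2,9}. Safe: 1, 5, 6, 7, 8, 10. Place at column 10.
Row 3: attacked by (1,3)→{1,3,5}; (2,10)→{9,10}; (9,2)→{2,8}. Safe: 4, 6, 7. Place at column 7.
Row 4: attacked by (1,3)→{3,6}; (2,10)→{8,10}; (3,7)→{6,7,8}; (9,2)→{2,7}. Safe: 1, 4, 5, 9. Place at column 5.
Row 5: attacked by (1,3)→{3,7}; (2,10)→{7,10}; (3,7)→{5,7,9}; (4,5)→{4,5,6}; (9,2)→{2,6}. Safe: 1, 8. Place at column 1.
Row 6: attacked by (1,3)→{3,8}; (2,10)→{6,10}; (3,7)→{4,7,10}; (4,5)→{3,5,7}; (5,1)→{1,2}; (9,2)→{2,5}. Safe: 9. Place at column 9.
Row 7: attacked by (1,3)→{3,9}; (2,10)→{5,10}; (3,7)→{3,7}; (4,5)→{2,5,8}; (5,1)→{1,3}; (6,9)→{8,9,10}; (9,2)→{2,4}. Safe: 6. Place at column 6.
Row 8: attacked by (1,3)→{3,10}; (2,10)→{4,10}; (3,7)→{2,7}; (4,5)→{1,5,9}; (5,1)→{1,4}; (6,9)→{7,9}; (7,6)→{5,6,7}; (9,2)→{1,2,3}. Safe: 8. Place at column 8.
Row 10: attacked by (1,3)→{3}; (2,10)→{2,10}; (3,7)→{7}; (4,5)→{5}; (5,1)→{1,6}; (6,9)→{5,9}; (7,6)→{3,6,9}; (8,8)→{6,8,10}; (9,2)→{1,2,3}. Safe: 4. Place at column 4.
Columns [3, 10, 7, 5, 1, 9, 6, 8, 2, 4], r−c [-2, -8, -4, -1, 4, -3, 1, 0, 7, 6], r+c [4, 12, 10, 9, 6, 15, 13, 16, 11, 14] are all distinct, so no two queens attack.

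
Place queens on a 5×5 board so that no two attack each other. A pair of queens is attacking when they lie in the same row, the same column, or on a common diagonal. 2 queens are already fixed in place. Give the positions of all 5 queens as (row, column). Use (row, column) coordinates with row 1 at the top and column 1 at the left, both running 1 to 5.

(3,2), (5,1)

(1,3) (2,5) (3,2) (4,4) (5,1)

Row 1: attacked by (3,2)→{2,4}; (5,1)→{1,5}. Safe: 3. Place at column 3.
Row 2: attacked by (1,3)→{2,3,4}; (3,2)→{1,2,3}; (5,1)→{1,4}. Safe: 5. Place at column 5.
Row 4: attacked by (1,3)→{3}; (2,5)→{3,5}; (3,2)→{1,2,3}; (5,1)→{1,2}. Safe: 4. Place at column 4.
Columns [3, 5, 2, 4, 1], r−c [-2, -3, 1, 0, 4], r+c [4, 7, 5, 8, 6] are all distinct, so no two queens attack.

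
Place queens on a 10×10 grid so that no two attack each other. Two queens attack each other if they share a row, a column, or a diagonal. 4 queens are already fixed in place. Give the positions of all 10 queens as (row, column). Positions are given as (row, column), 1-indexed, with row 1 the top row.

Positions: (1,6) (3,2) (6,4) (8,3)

(1,6) (2,10) (3,2) (4,5) (5,8) (6,4) (7,1) (8,3) (9,9) (10,7)

Row 2: attacked by (1,6)→{5,6,7}; (3,2)→{1,2,3}; (6,4)→{4,8}; (8,3)→{3,9}. Safe: 10. Place at column 10.
Row 4: attacked by (1,6)→{3,6,9}; (2,10)→{8,10}; (3,2)→{1,2,3}; (6,4)→{2,4,6}; (8,3)→{3,7}. Safe: 5. Place at column 5.
Row 5: attacked by (1,6)→{2,6,10}; (2,10)→{7,10}; (3,2)→{2,4}; (4,5)→{4,5,6}; (6,4)→{3,4,5}; (8,3)→{3,6}. Safe: 1, 8, 9. Place at column 8.
Row 7: attacked by (1,6)→{6}; (2,10)→{5,10}; (3,2)→{2,6}; (4,5)→{2,5,8}; (5,8)→{6,8,10}; (6,4)→{3,4,5}; (8,3)→{2,3,4}. Safe: 1, 7, 9. Place at column 1.
Row 9: attacked by (1,6)→{6}; (2,10)→{3,10}; (3,2)→{2,8}; (4,5)→{5,10}; (5,8)→{4,8}; (6,4)→{1,4,7}; (7,1)→{1,3}; (8,3)→{2,3,4}. Safe: 9. Place at column 9.
Row 10: attacked by (1,6)→{6}; (2,10)→{2,10}; (3,2)→{2,9}; (4,5)→{5}; (5,8)→{3,8}; (6,4)→{4,8}; (7,1)→{1,4}; (8,3)→{1,3,5}; (9,9)→{8,9,10}. Safe: 7. Place at column 7.
Columns [6, 10, 2, 5, 8, 4, 1, 3, 9, 7], r−c [-5, -8, 1, -1, -3, 2, 6, 5, 0, 3], r+c [7, 12, 5, 9, 13, 10, 8, 11, 18, 17] are all distinct, so no two queens attack.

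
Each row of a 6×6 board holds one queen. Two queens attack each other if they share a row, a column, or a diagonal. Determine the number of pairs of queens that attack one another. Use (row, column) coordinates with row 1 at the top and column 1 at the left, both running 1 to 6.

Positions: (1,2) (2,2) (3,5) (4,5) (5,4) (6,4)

Same column: (1,2)–(2,2) (column 2); (3,5)–(4,5) (column 5); (5,4)–(6,4) (column 4).
Same diagonal: (1,2)–(4,5) (|1−4| = |2−5| = 3); (4,5)–(5,4) (|4−5| = |5−4| = 1).
Total attacking pairs: 5.

5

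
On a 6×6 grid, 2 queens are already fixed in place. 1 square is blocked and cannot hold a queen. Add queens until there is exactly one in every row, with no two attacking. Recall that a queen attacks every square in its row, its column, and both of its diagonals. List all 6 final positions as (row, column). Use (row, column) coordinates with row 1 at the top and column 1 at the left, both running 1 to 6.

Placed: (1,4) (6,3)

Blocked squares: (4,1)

(1,4) (2,1) (3,5) (4,2) (5,6) (6,3)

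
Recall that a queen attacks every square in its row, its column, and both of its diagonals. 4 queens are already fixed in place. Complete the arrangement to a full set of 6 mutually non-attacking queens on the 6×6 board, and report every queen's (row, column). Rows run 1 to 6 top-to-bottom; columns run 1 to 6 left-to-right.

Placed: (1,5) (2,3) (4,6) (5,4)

(1,5) (2,3) (3,1) (4,6) (5,4) (6,2)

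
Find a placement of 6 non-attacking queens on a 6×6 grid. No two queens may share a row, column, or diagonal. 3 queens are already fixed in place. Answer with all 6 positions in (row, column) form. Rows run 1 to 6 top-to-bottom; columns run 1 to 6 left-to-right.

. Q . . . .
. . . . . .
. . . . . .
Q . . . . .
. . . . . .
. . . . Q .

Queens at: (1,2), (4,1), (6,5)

Row 2: attacked by (1,2)→{1,2,3}; (4,1)→{1,3}; (6,5)→{1,5}. Safe: 4, 6. Place at column 4.
Row 3: attacked by (1,2)→{2,4}; (2,4)→{3,4,5}; (4,1)→{1,2}; (6,5)→{2,5}. Safe: 6. Place at column 6.
Row 5: attacked by (1,2)→{2,6}; (2,4)→{1,4}; (3,6)→{4,6}; (4,1)→{1,2}; (6,5)→{4,5,6}. Safe: 3. Place at column 3.
Columns [2, 4, 6, 1, 3, 5], r−c [-1, -2, -3, 3, 2, 1], r+c [3, 6, 9, 5, 8, 11] are all distinct, so no two queens attack.

(1,2) (2,4) (3,6) (4,1) (5,3) (6,5)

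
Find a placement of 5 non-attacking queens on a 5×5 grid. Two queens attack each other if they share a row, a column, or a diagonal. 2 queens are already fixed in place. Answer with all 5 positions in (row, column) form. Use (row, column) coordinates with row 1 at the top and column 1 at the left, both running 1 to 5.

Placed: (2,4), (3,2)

Row 1: attacked by (2,4)→{3,4,5}; (3,2)→{2,4}. Safe: 1. Place at column 1.
Row 4: attacked by (1,1)→{1,4}; (2,4)→{2,4}; (3,2)→{1,2,3}. Safe: 5. Place at column 5.
Row 5: attacked by (1,1)→{1,5}; (2,4)→{1,4}; (3,2)→{2,4}; (4,5)→{4,5}. Safe: 3. Place at column 3.
Columns [1, 4, 2, 5, 3], r−c [0, -2, 1, -1, 2], r+c [2, 6, 5, 9, 8] are all distinct, so no two queens attack.

(1,1) (2,4) (3,2) (4,5) (5,3)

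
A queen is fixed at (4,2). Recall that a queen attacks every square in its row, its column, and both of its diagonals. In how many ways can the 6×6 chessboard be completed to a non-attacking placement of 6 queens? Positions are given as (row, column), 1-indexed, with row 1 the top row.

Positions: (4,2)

Branch on row 1: col 1 → 0; col 3 → 0; col 4 → 1; col 6 → 0.
Sum: 0 + 0 + 1 + 0 = 1.

1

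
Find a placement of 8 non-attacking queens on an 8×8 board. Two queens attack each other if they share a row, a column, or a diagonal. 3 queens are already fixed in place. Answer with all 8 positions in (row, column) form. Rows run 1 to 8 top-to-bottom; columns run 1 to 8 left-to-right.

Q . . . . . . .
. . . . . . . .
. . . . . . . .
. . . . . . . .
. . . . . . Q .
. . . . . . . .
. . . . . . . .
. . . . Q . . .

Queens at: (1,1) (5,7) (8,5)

(1,1) (2,6) (3,8) (4,3) (5,7) (6,4) (7,2) (8,5)

Row 2: attacked by (1,1)→{1,2}; (5,7)→{4,7}; (8,5)→{5}. Safe: 3, 6, 8. Place at column 6.
Row 3: attacked by (1,1)→{1,3}; (2,6)→{5,6,7}; (5,7)→{5,7}; (8,5)→{5}. Safe: 2, 4, 8. Place at column 8.
Row 4: attacked by (1,1)→{1,4}; (2,6)→{4,6,8}; (3,8)→{7,8}; (5,7)→{6,7,8}; (8,5)→{1,5}. Safe: 2, 3. Place at column 3.
Row 6: attacked by (1,1)→{1,6}; (2,6)→{2,6}; (3,8)→{5,8}; (4,3)→{1,3,5}; (5,7)→{6,7,8}; (8,5)→{3,5,7}. Safe: 4. Place at column 4.
Row 7: attacked by (1,1)→{1,7}; (2,6)→{1,6}; (3,8)→{4,8}; (4,3)→{3,6}; (5,7)→{5,7}; (6,4)→{3,4,5}; (8,5)→{4,5,6}. Safe: 2. Place at column 2.
Columns [1, 6, 8, 3, 7, 4, 2, 5], r−c [0, -4, -5, 1, -2, 2, 5, 3], r+c [2, 8, 11, 7, 12, 10, 9, 13] are all distinct, so no two queens attack.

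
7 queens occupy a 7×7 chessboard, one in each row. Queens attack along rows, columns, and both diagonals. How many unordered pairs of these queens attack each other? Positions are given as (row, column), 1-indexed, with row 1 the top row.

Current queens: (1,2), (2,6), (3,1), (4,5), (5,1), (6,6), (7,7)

4

Same column: (2,6)–(6,6) (column 6); (3,1)–(5,1) (column 1).
Same diagonal: (1,2)–(4,5) (|1−4| = |2−5| = 3); (6,6)–(7,7) (|6−7| = |6−7| = 1).
Total attacking pairs: 4.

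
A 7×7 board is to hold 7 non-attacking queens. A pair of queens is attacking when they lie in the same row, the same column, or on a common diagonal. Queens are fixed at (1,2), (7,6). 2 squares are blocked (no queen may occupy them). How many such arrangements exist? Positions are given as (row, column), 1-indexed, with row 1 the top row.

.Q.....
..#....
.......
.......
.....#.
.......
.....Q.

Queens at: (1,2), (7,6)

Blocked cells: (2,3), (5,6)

Branch on row 2: col 4 → 1; col 5 → 3; col 7 → 0.
Sum: 1 + 3 + 0 = 4.

4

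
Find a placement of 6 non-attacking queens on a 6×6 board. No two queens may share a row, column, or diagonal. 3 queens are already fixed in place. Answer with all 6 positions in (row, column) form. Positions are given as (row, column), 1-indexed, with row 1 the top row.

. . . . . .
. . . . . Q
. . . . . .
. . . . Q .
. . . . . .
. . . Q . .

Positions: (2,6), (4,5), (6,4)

Row 1: attacked by (2,6)→{5,6}; (4,5)→{2,5}; (6,4)→{4}. Safe: 1, 3. Place at column 3.
Row 3: attacked by (1,3)→{1,3,5}; (2,6)→{5,6}; (4,5)→{4,5,6}; (6,4)→{1,4}. Safe: 2. Place at column 2.
Row 5: attacked by (1,3)→{3}; (2,6)→{3,6}; (3,2)→{2,4}; (4,5)→{4,5,6}; (6,4)→{3,4,5}. Safe: 1. Place at column 1.
Columns [3, 6, 2, 5, 1, 4], r−c [-2, -4, 1, -1, 4, 2], r+c [4, 8, 5, 9, 6, 10] are all distinct, so no two queens attack.

(1,3) (2,6) (3,2) (4,5) (5,1) (6,4)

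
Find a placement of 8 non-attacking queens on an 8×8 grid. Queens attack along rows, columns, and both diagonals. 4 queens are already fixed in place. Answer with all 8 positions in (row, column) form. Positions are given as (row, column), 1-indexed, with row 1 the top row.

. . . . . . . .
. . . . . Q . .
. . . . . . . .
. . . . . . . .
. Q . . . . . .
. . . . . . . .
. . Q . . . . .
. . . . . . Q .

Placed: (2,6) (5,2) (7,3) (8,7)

Row 1: attacked by (2,6)→{5,6,7}; (5,2)→{2,6}; (7,3)→{3}; (8,7)→{7}. Safe: 1, 4, 8. Place at column 4.
Row 3: attacked by (1,4)→{2,4,6}; (2,6)→{5,6,7}; (5,2)→{2,4}; (7,3)→{3,7}; (8,7)→{2,7}. Safe: 1, 8. Place at column 1.
Row 4: attacked by (1,4)→{1,4,7}; (2,6)→{4,6,8}; (3,1)→{1,2}; (5,2)→{1,2,3}; (7,3)→{3,6}; (8,7)→{3,7}. Safe: 5. Place at column 5.
Row 6: attacked by (1,4)→{4}; (2,6)→{2,6}; (3,1)→{1,4}; (4,5)→{3,5,7}; (5,2)→{1,2,3}; (7,3)→{2,3,4}; (8,7)→{5,7}. Safe: 8. Place at column 8.
Columns [4, 6, 1, 5, 2, 8, 3, 7], r−c [-3, -4, 2, -1, 3, -2, 4, 1], r+c [5, 8, 4, 9, 7, 14, 10, 15] are all distinct, so no two queens attack.

(1,4) (2,6) (3,1) (4,5) (5,2) (6,8) (7,3) (8,7)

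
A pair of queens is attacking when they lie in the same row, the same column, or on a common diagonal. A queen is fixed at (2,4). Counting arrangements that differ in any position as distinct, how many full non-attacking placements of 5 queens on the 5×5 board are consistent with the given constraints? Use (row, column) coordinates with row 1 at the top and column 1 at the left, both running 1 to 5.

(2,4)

2

Branch on row 1: col 1 → 1; col 2 → 1.
Sum: 1 + 1 = 2.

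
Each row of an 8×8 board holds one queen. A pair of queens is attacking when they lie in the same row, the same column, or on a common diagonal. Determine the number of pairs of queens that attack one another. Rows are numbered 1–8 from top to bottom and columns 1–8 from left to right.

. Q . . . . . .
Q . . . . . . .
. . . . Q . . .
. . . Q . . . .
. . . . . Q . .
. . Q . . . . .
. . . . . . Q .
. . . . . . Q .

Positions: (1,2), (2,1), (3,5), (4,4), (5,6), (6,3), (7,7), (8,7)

Same column: (7,7)–(8,7) (column 7).
Same diagonal: (1,2)–(2,1) (|1−2| = |2−1| = 1); (1,2)–(5,6) (|1−5| = |2−6| = 4); (2,1)–(8,7) (|2−8| = |1−7| = 6); (3,5)–(4,4) (|3−4| = |5−4| = 1); (4,4)–(7,7) (|4−7| = |4−7| = 3).
Total attacking pairs: 6.

6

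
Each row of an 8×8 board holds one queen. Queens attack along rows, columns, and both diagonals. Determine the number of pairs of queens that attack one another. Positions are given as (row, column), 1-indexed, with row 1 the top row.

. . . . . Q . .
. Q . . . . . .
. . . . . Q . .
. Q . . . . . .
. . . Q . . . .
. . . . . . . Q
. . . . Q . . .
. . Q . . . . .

4

Same column: (1,6)–(3,6) (column 6); (2,2)–(4,2) (column 2).
Same diagonal: (3,6)–(5,4) (|3−5| = |6−4| = 2); (4,2)–(7,5) (|4−7| = |2−5| = 3).
Total attacking pairs: 4.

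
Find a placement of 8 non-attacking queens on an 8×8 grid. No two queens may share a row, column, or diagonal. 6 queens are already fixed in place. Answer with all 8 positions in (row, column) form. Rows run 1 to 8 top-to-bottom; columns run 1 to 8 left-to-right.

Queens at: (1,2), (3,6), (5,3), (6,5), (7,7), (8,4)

Row 2: attacked by (1,2)→{1,2,3}; (3,6)→{5,6,7}; (5,3)→{3,6}; (6,5)→{1,5}; (7,7)→{2,7}; (8,4)→{4}. Safe: 8. Place at column 8.
Row 4: attacked by (1,2)→{2,5}; (2,8)→{6,8}; (3,6)→{5,6,7}; (5,3)→{2,3,4}; (6,5)→{3,5,7}; (7,7)→{4,7}; (8,4)→{4,8}. Safe: 1. Place at column 1.
Columns [2, 8, 6, 1, 3, 5, 7, 4], r−c [-1, -6, -3, 3, 2, 1, 0, 4], r+c [3, 10, 9, 5, 8, 11, 14, 12] are all distinct, so no two queens attack.

(1,2) (2,8) (3,6) (4,1) (5,3) (6,5) (7,7) (8,4)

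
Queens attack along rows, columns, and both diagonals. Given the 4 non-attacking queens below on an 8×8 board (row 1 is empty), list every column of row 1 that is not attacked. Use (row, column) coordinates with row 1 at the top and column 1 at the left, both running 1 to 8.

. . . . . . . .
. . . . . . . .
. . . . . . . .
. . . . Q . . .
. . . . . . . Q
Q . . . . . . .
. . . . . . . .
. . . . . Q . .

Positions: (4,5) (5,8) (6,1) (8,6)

columns 3, 7

(4,5) attacks row 1 at column 5 and diagonals 2, 8.
(5,8) attacks row 1 at column 8 and diagonals 4.
(6,1) attacks row 1 at column 1 and diagonals 6.
(8,6) attacks row 1 at column 6.
Attacked columns: {1, 2, 4, 5, 6, 8}. Safe: {3, 7}.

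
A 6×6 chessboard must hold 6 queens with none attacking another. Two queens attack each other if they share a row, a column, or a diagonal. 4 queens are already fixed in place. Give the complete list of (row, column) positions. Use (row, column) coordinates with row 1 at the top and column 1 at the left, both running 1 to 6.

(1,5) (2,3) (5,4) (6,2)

Row 3: attacked by (1,5)→{3,5}; (2,3)→{2,3,4}; (5,4)→{2,4,6}; (6,2)→{2,5}. Safe: 1. Place at column 1.
Row 4: attacked by (1,5)→{2,5}; (2,3)→{1,3,5}; (3,1)→{1,2}; (5,4)→{3,4,5}; (6,2)→{2,4}. Safe: 6. Place at column 6.
Columns [5, 3, 1, 6, 4, 2], r−c [-4, -1, 2, -2, 1, 4], r+c [6, 5, 4, 10, 9, 8] are all distinct, so no two queens attack.

(1,5) (2,3) (3,1) (4,6) (5,4) (6,2)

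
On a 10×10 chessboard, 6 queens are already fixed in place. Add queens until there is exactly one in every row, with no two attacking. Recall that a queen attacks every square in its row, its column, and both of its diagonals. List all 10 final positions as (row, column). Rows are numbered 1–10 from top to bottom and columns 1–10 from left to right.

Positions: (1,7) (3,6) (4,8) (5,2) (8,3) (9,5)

Row 2: attacked by (1,7)→{6,7,8}; (3,6)→{5,6,7}; (4,8)→{6,8,10}; (5,2)→{2,5}; (8,3)→{3,9}; (9,5)→{5}. Safe: 1, 4. Place at column 1.
Row 6: attacked by (1,7)→{2,7}; (2,1)→{1,5}; (3,6)→{3,6,9}; (4,8)→{6,8,10}; (5,2)→{1,2,3}; (8,3)→{1,3,5}; (9,5)→{2,5,8}. Safe: 4. Place at column 4.
Row 7: attacked by (1,7)→{1,7}; (2,1)→{1,6}; (3,6)→{2,6,10}; (4,8)→{5,8}; (5,2)→{2,4}; (6,4)→{3,4,5}; (8,3)→{2,3,4}; (9,5)→{3,5,7}. Safe: 9. Place at column 9.
Row 10: attacked by (1,7)→{7}; (2,1)→{1,9}; (3,6)→{6}; (4,8)→{2,8}; (5,2)→{2,7}; (6,4)→{4,8}; (7,9)→{6,9}; (8,3)→{1,3,5}; (9,5)→{4,5,6}. Safe: 10. Place at column 10.
Columns [7, 1, 6, 8, 2, 4, 9, 3, 5, 10], r−c [-6, 1, -3, -4, 3, 2, -2, 5, 4, 0], r+c [8, 3, 9, 12, 7, 10, 16, 11, 14, 20] are all distinct, so no two queens attack.

(1,7) (2,1) (3,6) (4,8) (5,2) (6,4) (7,9) (8,3) (9,5) (10,10)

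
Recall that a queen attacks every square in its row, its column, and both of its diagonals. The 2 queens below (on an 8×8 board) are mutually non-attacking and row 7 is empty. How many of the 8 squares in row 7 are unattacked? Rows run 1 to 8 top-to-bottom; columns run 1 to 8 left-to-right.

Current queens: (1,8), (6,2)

4

(1,8) attacks row 7 at column 8 and diagonals 2.
(6,2) attacks row 7 at column 2 and diagonals 1, 3.
Attacked columns: {1, 2, 3, 8}. Safe: {4, 5, 6, 7}.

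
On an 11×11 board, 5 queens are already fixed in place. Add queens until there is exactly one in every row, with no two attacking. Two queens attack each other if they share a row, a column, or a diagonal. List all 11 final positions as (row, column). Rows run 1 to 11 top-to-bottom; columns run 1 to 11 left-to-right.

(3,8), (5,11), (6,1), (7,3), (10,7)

Row 1: attacked by (3,8)→{6,8,10}; (5,11)→{7,11}; (6,1)→{1,6}; (7,3)→{3,9}; (10,7)→{7}. Safe: 2, 4, 5. Place at column 4.
Row 2: attacked by (1,4)→{3,4,5}; (3,8)→{7,8,9}; (5,11)→{8,11}; (6,1)→{1,5}; (7,3)→{3,8}; (10,7)→{7}. Safe: 2, 6, 10. Place at column 10.
Row 4: attacked by (1,4)→{1,4,7}; (2,10)→{8,10}; (3,8)→{7,8,9}; (5,11)→{10,11}; (6,1)→{1,3}; (7,3)→{3,6}; (10,7)→{1,7}. Safe: 2, 5. Place at column 5.
Row 8: attacked by (1,4)→{4,11}; (2,10)→{4,10}; (3,8)→{3,8}; (4,5)→{1,5,9}; (5,11)→{8,11}; (6,1)→{1,3}; (7,3)→{2,3,4}; (10,7)→{5,7,9}. Safe: 6. Place at column 6.
Row 9: attacked by (1,4)→{4}; (2,10)→{3,10}; (3,8)→{2,8}; (4,5)→{5,10}; (5,11)→{7,11}; (6,1)→{1,4}; (7,3)→{1,3,5}; (8,6)→{5,6,7}; (10,7)→{6,7,8}. Safe: 9. Place at column 9.
Row 11: attacked by (1,4)→{4}; (2,10)→{1,10}; (3,8)→{8}; (4,5)→{5}; (5,11)→{5,11}; (6,1)→{1,6}; (7,3)→{3,7}; (8,6)→{3,6,9}; (9,9)→{7,9,11}; (10,7)→{6,7,8}. Safe: 2. Place at column 2.
Columns [4, 10, 8, 5, 11, 1, 3, 6, 9, 7, 2], r−c [-3, -8, -5, -1, -6, 5, 4, 2, 0, 3, 9], r+c [5, 12, 11, 9, 16, 7, 10, 14, 18, 17, 13] are all distinct, so no two queens attack.

(1,4) (2,10) (3,8) (4,5) (5,11) (6,1) (7,3) (8,6) (9,9) (10,7) (11,2)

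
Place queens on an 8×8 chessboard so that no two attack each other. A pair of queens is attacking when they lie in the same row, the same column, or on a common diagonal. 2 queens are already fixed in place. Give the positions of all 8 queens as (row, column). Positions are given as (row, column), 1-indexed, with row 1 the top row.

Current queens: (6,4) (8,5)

(1,1) (2,6) (3,8) (4,3) (5,7) (6,4) (7,2) (8,5)

Row 1: attacked by (6,4)→{4}; (8,5)→{5}. Safe: 1, 2, 3, 6, 7, 8. Place at column 1.
Row 2: attacked by (1,1)→{1,2}; (6,4)→{4,8}; (8,5)→{5}. Safe: 3, 6, 7. Place at column 6.
Row 3: attacked by (1,1)→{1,3}; (2,6)→{5,6,7}; (6,4)→{1,4,7}; (8,5)→{5}. Safe: 2, 8. Place at column 8.
Row 4: attacked by (1,1)→{1,4}; (2,6)→{4,6,8}; (3,8)→{7,8}; (6,4)→{2,4,6}; (8,5)→{1,5}. Safe: 3. Place at column 3.
Row 5: attacked by (1,1)→{1,5}; (2,6)→{3,6}; (3,8)→{6,8}; (4,3)→{2,3,4}; (6,4)→{3,4,5}; (8,5)→{2,5,8}. Safe: 7. Place at column 7.
Row 7: attacked by (1,1)→{1,7}; (2,6)→{1,6}; (3,8)→{4,8}; (4,3)→{3,6}; (5,7)→{5,7}; (6,4)→{3,4,5}; (8,5)→{4,5,6}. Safe: 2. Place at column 2.
Columns [1, 6, 8, 3, 7, 4, 2, 5], r−c [0, -4, -5, 1, -2, 2, 5, 3], r+c [2, 8, 11, 7, 12, 10, 9, 13] are all distinct, so no two queens attack.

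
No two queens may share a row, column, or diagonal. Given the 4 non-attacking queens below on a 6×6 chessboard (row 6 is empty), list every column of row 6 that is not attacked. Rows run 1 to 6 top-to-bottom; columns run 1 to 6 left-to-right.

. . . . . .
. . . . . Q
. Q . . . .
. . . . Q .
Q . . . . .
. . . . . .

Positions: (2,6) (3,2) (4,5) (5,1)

columns 4

(2,6) attacks row 6 at column 6 and diagonals 2.
(3,2) attacks row 6 at column 2 and diagonals 5.
(4,5) attacks row 6 at column 5 and diagonals 3.
(5,1) attacks row 6 at column 1 and diagonals 2.
Attacked columns: {1, 2, 3, 5, 6}. Safe: {4}.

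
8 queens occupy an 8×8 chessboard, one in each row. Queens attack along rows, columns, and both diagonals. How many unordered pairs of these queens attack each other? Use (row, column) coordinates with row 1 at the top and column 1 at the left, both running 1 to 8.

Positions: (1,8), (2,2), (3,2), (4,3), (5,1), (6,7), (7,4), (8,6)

2

Same column: (2,2)–(3,2) (column 2).
Same diagonal: (3,2)–(4,3) (|3−4| = |2−3| = 1).
Total attacking pairs: 2.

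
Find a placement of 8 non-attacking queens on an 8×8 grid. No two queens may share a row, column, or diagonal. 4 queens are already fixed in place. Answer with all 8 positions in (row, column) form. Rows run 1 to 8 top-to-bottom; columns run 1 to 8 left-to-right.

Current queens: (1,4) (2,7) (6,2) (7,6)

Row 3: attacked by (1,4)→{2,4,6}; (2,7)→{6,7,8}; (6,2)→{2,5}; (7,6)→{2,6}. Safe: 1, 3. Place at column 1.
Row 4: attacked by (1,4)→{1,4,7}; (2,7)→{5,7}; (3,1)→{1,2}; (6,2)→{2,4}; (7,6)→{3,6}. Safe: 8. Place at column 8.
Row 5: attacked by (1,4)→{4,8}; (2,7)→{4,7}; (3,1)→{1,3}; (4,8)→{7,8}; (6,2)→{1,2,3}; (7,6)→{4,6,8}. Safe: 5. Place at column 5.
Row 8: attacked by (1,4)→{4}; (2,7)→{1,7}; (3,1)→{1,6}; (4,8)→{4,8}; (5,5)→{2,5,8}; (6,2)→{2,4}; (7,6)→{5,6,7}. Safe: 3. Place at column 3.
Columns [4, 7, 1, 8, 5, 2, 6, 3], r−c [-3, -5, 2, -4, 0, 4, 1, 5], r+c [5, 9, 4, 12, 10, 8, 13, 11] are all distinct, so no two queens attack.

(1,4) (2,7) (3,1) (4,8) (5,5) (6,2) (7,6) (8,3)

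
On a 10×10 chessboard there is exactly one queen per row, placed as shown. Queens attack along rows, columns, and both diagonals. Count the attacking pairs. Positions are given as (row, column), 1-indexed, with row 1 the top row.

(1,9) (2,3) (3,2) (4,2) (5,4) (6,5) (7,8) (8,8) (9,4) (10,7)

Same column: (3,2)–(4,2) (column 2); (5,4)–(9,4) (column 4); (7,8)–(8,8) (column 8).
Same diagonal: (2,3)–(3,2) (|2−3| = |3−2| = 1); (2,3)–(7,8) (|2−7| = |3−8| = 5); (3,2)–(5,4) (|3−5| = |2−4| = 2); (3,2)–(6,5) (|3−6| = |2−5| = 3); (5,4)–(6,5) (|5−6| = |4−5| = 1).
Total attacking pairs: 8.

8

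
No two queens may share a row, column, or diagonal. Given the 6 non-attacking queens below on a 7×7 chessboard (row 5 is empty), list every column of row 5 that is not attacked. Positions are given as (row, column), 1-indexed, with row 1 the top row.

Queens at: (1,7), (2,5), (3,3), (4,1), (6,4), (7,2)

columns 6

(1,7) attacks row 5 at column 7 and diagonals 3.
(2,5) attacks row 5 at column 5 and diagonals 2.
(3,3) attacks row 5 at column 3 and diagonals 1, 5.
(4,1) attacks row 5 at column 1 and diagonals 2.
(6,4) attacks row 5 at column 4 and diagonals 3, 5.
(7,2) attacks row 5 at column 2 and diagonals 4.
Attacked columns: {1, 2, 3, 4, 5, 7}. Safe: {6}.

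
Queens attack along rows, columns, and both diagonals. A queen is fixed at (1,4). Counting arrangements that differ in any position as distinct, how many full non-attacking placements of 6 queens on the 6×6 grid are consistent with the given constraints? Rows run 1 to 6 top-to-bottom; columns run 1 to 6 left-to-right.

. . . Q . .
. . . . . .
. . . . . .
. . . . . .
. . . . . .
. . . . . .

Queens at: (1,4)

1

Branch on row 2: col 1 → 1; col 2 → 0; col 6 → 0.
Sum: 1 + 0 + 0 = 1.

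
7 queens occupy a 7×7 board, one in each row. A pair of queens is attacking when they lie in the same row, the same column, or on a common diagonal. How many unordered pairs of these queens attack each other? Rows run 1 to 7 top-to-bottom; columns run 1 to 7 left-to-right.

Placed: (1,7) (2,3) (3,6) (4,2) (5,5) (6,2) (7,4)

2

Same column: (4,2)–(6,2) (column 2).
Same diagonal: (1,7)–(6,2) (|1−6| = |7−2| = 5).
Total attacking pairs: 2.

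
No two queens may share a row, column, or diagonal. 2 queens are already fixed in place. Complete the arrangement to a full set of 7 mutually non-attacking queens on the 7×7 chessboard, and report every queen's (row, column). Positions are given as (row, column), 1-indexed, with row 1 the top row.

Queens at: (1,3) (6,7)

(1,3) (2,1) (3,6) (4,4) (5,2) (6,7) (7,5)

Row 2: attacked by (1,3)→{2,3,4}; (6,7)→{3,7}. Safe: 1, 5, 6. Place at column 1.
Row 3: attacked by (1,3)→{1,3,5}; (2,1)→{1,2}; (6,7)→{4,7}. Safe: 6. Place at column 6.
Row 4: attacked by (1,3)→{3,6}; (2,1)→{1,3}; (3,6)→{5,6,7}; (6,7)→{5,7}. Safe: 2, 4. Place at column 4.
Row 5: attacked by (1,3)→{3,7}; (2,1)→{1,4}; (3,6)→{4,6}; (4,4)→{3,4,5}; (6,7)→{6,7}. Safe: 2. Place at column 2.
Row 7: attacked by (1,3)→{3}; (2,1)→{1,6}; (3,6)→{2,6}; (4,4)→{1,4,7}; (5,2)→{2,4}; (6,7)→{6,7}. Safe: 5. Place at column 5.
Columns [3, 1, 6, 4, 2, 7, 5], r−c [-2, 1, -3, 0, 3, -1, 2], r+c [4, 3, 9, 8, 7, 13, 12] are all distinct, so no two queens attack.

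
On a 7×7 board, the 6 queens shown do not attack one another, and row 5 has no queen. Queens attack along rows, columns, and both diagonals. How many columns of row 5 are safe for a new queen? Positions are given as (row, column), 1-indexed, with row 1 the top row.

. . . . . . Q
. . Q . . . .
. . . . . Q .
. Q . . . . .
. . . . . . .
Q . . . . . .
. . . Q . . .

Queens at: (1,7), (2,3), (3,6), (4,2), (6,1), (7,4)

1

(1,7) attacks row 5 at column 7 and diagonals 3.
(2,3) attacks row 5 at column 3 and diagonals 6.
(3,6) attacks row 5 at column 6 and diagonals 4.
(4,2) attacks row 5 at column 2 and diagonals 1, 3.
(6,1) attacks row 5 at column 1 and diagonals 2.
(7,4) attacks row 5 at column 4 and diagonals 2, 6.
Attacked columns: {1, 2, 3, 4, 6, 7}. Safe: {5}.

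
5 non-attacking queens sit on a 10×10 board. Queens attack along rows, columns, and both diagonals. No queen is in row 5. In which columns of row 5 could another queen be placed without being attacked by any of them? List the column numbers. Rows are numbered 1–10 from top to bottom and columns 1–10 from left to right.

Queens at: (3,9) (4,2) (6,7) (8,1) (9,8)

(3,9) attacks row 5 at column 9 and diagonals 7.
(4,2) attacks row 5 at column 2 and diagonals 1, 3.
(6,7) attacks row 5 at column 7 and diagonals 6, 8.
(8,1) attacks row 5 at column 1 and diagonals 4.
(9,8) attacks row 5 at column 8 and diagonals 4.
Attacked columns: {1, 2, 3, 4, 6, 7, 8, 9}. Safe: {5, 10}.

columns 5, 10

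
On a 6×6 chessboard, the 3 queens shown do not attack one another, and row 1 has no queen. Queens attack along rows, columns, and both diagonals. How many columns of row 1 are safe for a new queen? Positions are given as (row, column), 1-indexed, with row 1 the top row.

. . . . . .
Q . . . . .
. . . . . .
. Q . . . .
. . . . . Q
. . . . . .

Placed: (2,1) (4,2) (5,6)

(2,1) attacks row 1 at column 1 and diagonals 2.
(4,2) attacks row 1 at column 2 and diagonals 5.
(5,6) attacks row 1 at column 6 and diagonals 2.
Attacked columns: {1, 2, 5, 6}. Safe: {3, 4}.

2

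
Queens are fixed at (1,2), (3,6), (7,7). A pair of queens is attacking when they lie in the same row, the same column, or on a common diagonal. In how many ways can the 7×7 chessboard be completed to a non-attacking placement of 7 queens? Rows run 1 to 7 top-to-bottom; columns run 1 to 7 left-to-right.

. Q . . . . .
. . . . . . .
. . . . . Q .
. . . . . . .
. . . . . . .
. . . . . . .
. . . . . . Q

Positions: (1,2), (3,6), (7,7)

1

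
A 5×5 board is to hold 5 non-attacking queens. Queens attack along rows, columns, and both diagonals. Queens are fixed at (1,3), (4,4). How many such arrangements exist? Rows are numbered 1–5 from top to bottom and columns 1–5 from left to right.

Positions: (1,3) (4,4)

1

Branch on row 2: col 1 → 0; col 5 → 1.
Sum: 0 + 1 = 1.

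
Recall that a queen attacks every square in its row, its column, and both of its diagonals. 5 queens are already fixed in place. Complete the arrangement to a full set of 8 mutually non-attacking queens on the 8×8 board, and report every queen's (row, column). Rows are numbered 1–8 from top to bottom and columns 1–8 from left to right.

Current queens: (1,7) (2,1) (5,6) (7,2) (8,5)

Row 3: attacked by (1,7)→{5,7}; (2,1)→{1,2}; (5,6)→{4,6,8}; (7,2)→{2,6}; (8,5)→{5}. Safe: 3. Place at column 3.
Row 4: attacked by (1,7)→{4,7}; (2,1)→{1,3}; (3,3)→{2,3,4}; (5,6)→{5,6,7}; (7,2)→{2,5}; (8,5)→{1,5}. Safe: 8. Place at column 8.
Row 6: attacked by (1,7)→{2,7}; (2,1)→{1,5}; (3,3)→{3,6}; (4,8)→{6,8}; (5,6)→{5,6,7}; (7,2)→{1,2,3}; (8,5)→{3,5,7}. Safe: 4. Place at column 4.
Columns [7, 1, 3, 8, 6, 4, 2, 5], r−c [-6, 1, 0, -4, -1, 2, 5, 3], r+c [8, 3, 6, 12, 11, 10, 9, 13] are all distinct, so no two queens attack.

(1,7) (2,1) (3,3) (4,8) (5,6) (6,4) (7,2) (8,5)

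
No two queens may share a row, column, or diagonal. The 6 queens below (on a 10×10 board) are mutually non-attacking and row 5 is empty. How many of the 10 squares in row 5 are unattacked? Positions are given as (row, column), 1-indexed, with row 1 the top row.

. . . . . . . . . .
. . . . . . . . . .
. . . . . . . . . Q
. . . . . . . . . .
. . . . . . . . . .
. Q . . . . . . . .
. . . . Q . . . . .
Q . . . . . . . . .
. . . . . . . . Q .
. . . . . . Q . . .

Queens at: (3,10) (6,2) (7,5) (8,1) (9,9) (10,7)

1

(3,10) attacks row 5 at column 10 and diagonals 8.
(6,2) attacks row 5 at column 2 and diagonals 1, 3.
(7,5) attacks row 5 at column 5 and diagonals 3, 7.
(8,1) attacks row 5 at column 1 and diagonals 4.
(9,9) attacks row 5 at column 9 and diagonals 5.
(10,7) attacks row 5 at column 7 and diagonals 2.
Attacked columns: {1, 2, 3, 4, 5, 7, 8, 9, 10}. Safe: {6}.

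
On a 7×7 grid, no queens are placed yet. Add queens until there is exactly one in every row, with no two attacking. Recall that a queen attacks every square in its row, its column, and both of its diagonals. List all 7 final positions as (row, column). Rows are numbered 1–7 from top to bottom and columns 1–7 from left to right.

Row 1: Safe: 1, 2, 3, 4, 5, 6, 7. Place at column 5.
Row 2: attacked by (1,5)→{4,5,6}. Safe: 1, 2, 3, 7. Place at column 2.
Row 3: attacked by (1,5)→{3,5,7}; (2,2)→{1,2,3}. Safe: 4, 6. Place at column 6.
Row 4: attacked by (1,5)→{2,5}; (2,2)→{2,4}; (3,6)→{5,6,7}. Safe: 1, 3. Place at column 3.
Row 5: attacked by (1,5)→{1,5}; (2,2)→{2,5}; (3,6)→{4,6}; (4,3)→{2,3,4}. Safe: 7. Place at column 7.
Row 6: attacked by (1,5)→{5}; (2,2)→{2,6}; (3,6)→{3,6}; (4,3)→{1,3,5}; (5,7)→{6,7}. Safe: 4. Place at column 4.
Row 7: attacked by (1,5)→{5}; (2,2)→{2,7}; (3,6)→{2,6}; (4,3)→{3,6}; (5,7)→{5,7}; (6,4)→{3,4,5}. Safe: 1. Place at column 1.
Columns [5, 2, 6, 3, 7, 4, 1], r−c [-4, 0, -3, 1, -2, 2, 6], r+c [6, 4, 9, 7, 12, 10, 8] are all distinct, so no two queens attack.

(1,5) (2,2) (3,6) (4,3) (5,7) (6,4) (7,1)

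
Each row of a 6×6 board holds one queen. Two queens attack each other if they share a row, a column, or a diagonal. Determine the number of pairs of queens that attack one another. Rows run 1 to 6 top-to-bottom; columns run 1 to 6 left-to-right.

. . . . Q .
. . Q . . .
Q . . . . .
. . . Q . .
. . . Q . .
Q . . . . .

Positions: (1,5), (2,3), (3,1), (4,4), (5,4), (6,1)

Same column: (3,1)–(6,1) (column 1); (4,4)–(5,4) (column 4).
Total attacking pairs: 2.

2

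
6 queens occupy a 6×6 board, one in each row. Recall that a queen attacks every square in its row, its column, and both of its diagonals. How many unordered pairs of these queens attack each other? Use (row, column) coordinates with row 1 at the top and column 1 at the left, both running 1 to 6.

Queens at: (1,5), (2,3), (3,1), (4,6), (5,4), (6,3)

2

Same column: (2,3)–(6,3) (column 3).
Same diagonal: (5,4)–(6,3) (|5−6| = |4−3| = 1).
Total attacking pairs: 2.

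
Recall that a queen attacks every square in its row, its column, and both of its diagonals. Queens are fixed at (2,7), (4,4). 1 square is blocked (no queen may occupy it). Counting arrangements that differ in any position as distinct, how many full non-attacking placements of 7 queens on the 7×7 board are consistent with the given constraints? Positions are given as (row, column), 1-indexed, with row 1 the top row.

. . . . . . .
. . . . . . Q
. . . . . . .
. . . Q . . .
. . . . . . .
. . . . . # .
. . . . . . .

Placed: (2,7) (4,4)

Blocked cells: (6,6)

Branch on row 1: col 2 → 0; col 3 → 1; col 5 → 1.
Sum: 0 + 1 + 1 = 2.

2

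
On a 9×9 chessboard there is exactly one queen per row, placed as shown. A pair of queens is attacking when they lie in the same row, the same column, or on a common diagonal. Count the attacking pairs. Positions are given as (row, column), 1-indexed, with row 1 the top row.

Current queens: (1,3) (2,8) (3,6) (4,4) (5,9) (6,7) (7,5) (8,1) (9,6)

Same column: (3,6)–(9,6) (column 6).
Same diagonal: (3,6)–(8,1) (|3−8| = |6−1| = 5).
Total attacking pairs: 2.

2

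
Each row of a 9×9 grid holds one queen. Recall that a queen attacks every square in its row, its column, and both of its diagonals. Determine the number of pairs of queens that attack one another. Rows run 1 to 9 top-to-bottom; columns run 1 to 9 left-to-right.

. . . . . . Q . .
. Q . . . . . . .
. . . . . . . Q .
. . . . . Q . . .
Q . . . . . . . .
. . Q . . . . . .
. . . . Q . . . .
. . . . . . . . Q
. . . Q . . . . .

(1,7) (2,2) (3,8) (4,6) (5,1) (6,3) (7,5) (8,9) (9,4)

0

All columns are distinct and no two queens satisfy |Δrow| = |Δcol|, so no pair attacks.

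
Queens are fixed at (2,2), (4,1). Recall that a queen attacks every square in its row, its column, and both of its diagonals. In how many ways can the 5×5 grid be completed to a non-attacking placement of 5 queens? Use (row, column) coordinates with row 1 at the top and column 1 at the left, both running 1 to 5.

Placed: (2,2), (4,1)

Branch on row 1: col 5 → 1.
Sum: 1 = 1.

1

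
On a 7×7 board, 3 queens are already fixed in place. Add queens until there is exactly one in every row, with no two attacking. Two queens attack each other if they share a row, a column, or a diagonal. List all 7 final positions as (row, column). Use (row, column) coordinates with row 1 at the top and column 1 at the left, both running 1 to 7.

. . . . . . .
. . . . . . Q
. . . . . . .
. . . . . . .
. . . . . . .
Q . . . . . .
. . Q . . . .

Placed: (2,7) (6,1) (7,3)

Row 1: attacked by (2,7)→{6,7}; (6,1)→{1,6}; (7,3)→{3}. Safe: 2, 4, 5. Place at column 5.
Row 3: attacked by (1,5)→{3,5,7}; (2,7)→{6,7}; (6,1)→{1,4}; (7,3)→{3,7}. Safe: 2. Place at column 2.
Row 4: attacked by (1,5)→{2,5}; (2,7)→{5,7}; (3,2)→{1,2,3}; (6,1)→{1,3}; (7,3)→{3,6}. Safe: 4. Place at column 4.
Row 5: attacked by (1,5)→{1,5}; (2,7)→{4,7}; (3,2)→{2,4}; (4,4)→{3,4,5}; (6,1)→{1,2}; (7,3)→{1,3,5}. Safe: 6. Place at column 6.
Columns [5, 7, 2, 4, 6, 1, 3], r−c [-4, -5, 1, 0, -1, 5, 4], r+c [6, 9, 5, 8, 11, 7, 10] are all distinct, so no two queens attack.

(1,5) (2,7) (3,2) (4,4) (5,6) (6,1) (7,3)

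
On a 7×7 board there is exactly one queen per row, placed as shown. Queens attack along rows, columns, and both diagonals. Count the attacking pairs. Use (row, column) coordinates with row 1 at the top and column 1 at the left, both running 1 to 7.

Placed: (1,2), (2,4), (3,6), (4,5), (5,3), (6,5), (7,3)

Same column: (4,5)–(6,5) (column 5); (5,3)–(7,3) (column 3).
Same diagonal: (1,2)–(4,5) (|1−4| = |2−5| = 3); (3,6)–(4,5) (|3−4| = |6−5| = 1).
Total attacking pairs: 4.

4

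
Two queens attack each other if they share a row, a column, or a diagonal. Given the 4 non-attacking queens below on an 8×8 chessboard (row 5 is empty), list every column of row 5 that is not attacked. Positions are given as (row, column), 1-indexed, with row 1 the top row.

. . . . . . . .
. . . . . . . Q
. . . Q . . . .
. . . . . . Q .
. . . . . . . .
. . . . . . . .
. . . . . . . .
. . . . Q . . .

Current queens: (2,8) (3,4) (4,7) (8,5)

columns 1, 3

(2,8) attacks row 5 at column 8 and diagonals 5.
(3,4) attacks row 5 at column 4 and diagonals 2, 6.
(4,7) attacks row 5 at column 7 and diagonals 6, 8.
(8,5) attacks row 5 at column 5 and diagonals 2, 8.
Attacked columns: {2, 4, 5, 6, 7, 8}. Safe: {1, 3}.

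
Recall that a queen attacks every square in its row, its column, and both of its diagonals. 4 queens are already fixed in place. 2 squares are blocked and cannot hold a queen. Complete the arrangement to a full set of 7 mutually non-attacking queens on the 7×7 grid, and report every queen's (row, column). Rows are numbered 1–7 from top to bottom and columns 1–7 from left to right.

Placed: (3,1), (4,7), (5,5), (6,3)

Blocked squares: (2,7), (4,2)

Row 1: attacked by (3,1)→{1,3}; (4,7)→{4,7}; (5,5)→{1,5}; (6,3)→{3}. Safe: 2, 6. Place at column 2.
Row 2: attacked by (1,2)→{1,2,3}; (3,1)→{1,2}; (4,7)→{5,7}; (5,5)→{2,5}; (6,3)→{3,7}. Blocked: 7. Safe: 4, 6. Place at column 4.
Row 7: attacked by (1,2)→{2}; (2,4)→{4}; (3,1)→{1,5}; (4,7)→{4,7}; (5,5)→{3,5,7}; (6,3)→{2,3,4}. Safe: 6. Place at column 6.
Columns [2, 4, 1, 7, 5, 3, 6], r−c [-1, -2, 2, -3, 0, 3, 1], r+c [3, 6, 4, 11, 10, 9, 13] are all distinct, so no two queens attack.

(1,2) (2,4) (3,1) (4,7) (5,5) (6,3) (7,6)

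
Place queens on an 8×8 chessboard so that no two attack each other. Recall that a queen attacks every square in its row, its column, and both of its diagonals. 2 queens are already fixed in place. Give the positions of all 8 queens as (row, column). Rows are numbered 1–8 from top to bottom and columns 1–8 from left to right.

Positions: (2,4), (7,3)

(1,7) (2,4) (3,2) (4,8) (5,6) (6,1) (7,3) (8,5)

Row 1: attacked by (2,4)→{3,4,5}; (7,3)→{3}. Safe: 1, 2, 6, 7, 8. Place at column 7.
Row 3: attacked by (1,7)→{5,7}; (2,4)→{3,4,5}; (7,3)→{3,7}. Safe: 1, 2, 6, 8. Place at column 2.
Row 4: attacked by (1,7)→{4,7}; (2,4)→{2,4,6}; (3,2)→{1,2,3}; (7,3)→{3,6}. Safe: 5, 8. Place at column 8.
Row 5: attacked by (1,7)→{3,7}; (2,4)→{1,4,7}; (3,2)→{2,4}; (4,8)→{7,8}; (7,3)→{1,3,5}. Safe: 6. Place at column 6.
Row 6: attacked by (1,7)→{2,7}; (2,4)→{4,8}; (3,2)→{2,5}; (4,8)→{6,8}; (5,6)→{5,6,7}; (7,3)→{2,3,4}. Safe: 1. Place at column 1.
Row 8: attacked by (1,7)→{7}; (2,4)→{4}; (3,2)→{2,7}; (4,8)→{4,8}; (5,6)→{3,6}; (6,1)→{1,3}; (7,3)→{2,3,4}. Safe: 5. Place at column 5.
Columns [7, 4, 2, 8, 6, 1, 3, 5], r−c [-6, -2, 1, -4, -1, 5, 4, 3], r+c [8, 6, 5, 12, 11, 7, 10, 13] are all distinct, so no two queens attack.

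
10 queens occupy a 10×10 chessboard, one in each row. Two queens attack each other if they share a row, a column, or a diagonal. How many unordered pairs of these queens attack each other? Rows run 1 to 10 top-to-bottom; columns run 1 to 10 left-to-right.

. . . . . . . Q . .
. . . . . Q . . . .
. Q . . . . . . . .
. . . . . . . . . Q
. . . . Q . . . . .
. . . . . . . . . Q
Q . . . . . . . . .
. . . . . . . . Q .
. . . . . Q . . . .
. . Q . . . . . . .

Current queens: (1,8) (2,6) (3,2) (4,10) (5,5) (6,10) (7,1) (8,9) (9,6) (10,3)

Same column: (2,6)–(9,6) (column 6); (4,10)–(6,10) (column 10).
Same diagonal: (2,6)–(6,10) (|2−6| = |6−10| = 4); (2,6)–(7,1) (|2−7| = |6−1| = 5).
Total attacking pairs: 4.

4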